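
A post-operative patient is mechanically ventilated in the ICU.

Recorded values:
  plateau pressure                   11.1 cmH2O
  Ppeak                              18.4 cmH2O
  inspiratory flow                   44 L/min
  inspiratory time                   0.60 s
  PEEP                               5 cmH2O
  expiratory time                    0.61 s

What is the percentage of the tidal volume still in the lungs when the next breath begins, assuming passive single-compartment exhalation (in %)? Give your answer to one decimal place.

Flow: 44 L/min ÷ 60 = 0.7333 L/s.
Vt = flow × Ti = 0.7333 L/s × 0.60 s × 1000 mL/L = 439.98 mL.
R = (PIP − Pplat)/V̇ = (18.4 − 11.1) / 0.7333 = 7.3/0.7333 = 9.955 cmH2O·s/L.
C = Vt/(Pplat − PEEP) = 439.98 / (11.1 − 5) = 439.98/6.1 = 72.128 mL/cmH2O.
τ = R × C = 9.955 × 0.07213 L/cmH2O = 0.7181 s.
Fraction remaining at end-expiration = e^(−Te/τ) = e^(−0.61/0.7181) = 0.4276 → 42.76%.

42.8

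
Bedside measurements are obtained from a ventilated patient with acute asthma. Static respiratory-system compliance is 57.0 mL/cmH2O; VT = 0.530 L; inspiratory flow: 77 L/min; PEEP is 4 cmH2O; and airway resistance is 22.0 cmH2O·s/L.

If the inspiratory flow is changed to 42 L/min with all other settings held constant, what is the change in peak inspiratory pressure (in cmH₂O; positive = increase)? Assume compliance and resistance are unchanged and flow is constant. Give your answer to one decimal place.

-12.8

Flow: 77 L/min ÷ 60 = 1.2833 L/s.
New flow: 42 L/min ÷ 60 = 0.7 L/s.
PIP = Vt/C + R·V̇ + PEEP (constant-flow equation of motion).
Only the resistive term changes: ΔPIP = R × ΔV̇ = 22.0 × (0.7 − 1.2833) = 22.0 × -0.5833 = -12.833 cmH2O.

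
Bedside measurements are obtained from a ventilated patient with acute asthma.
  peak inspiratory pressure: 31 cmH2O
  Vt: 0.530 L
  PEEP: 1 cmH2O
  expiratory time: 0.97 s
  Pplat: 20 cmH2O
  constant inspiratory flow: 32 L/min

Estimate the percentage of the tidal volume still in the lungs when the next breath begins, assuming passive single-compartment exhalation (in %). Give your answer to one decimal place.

18.5

Flow: 32 L/min ÷ 60 = 0.5333 L/s.
R = (PIP − Pplat)/V̇ = (31 − 20) / 0.5333 = 11.0/0.5333 = 20.626 cmH2O·s/L.
C = Vt/(Pplat − PEEP) = 530.0 / (20 − 1) = 530.0/19.0 = 27.895 mL/cmH2O.
τ = R × C = 20.626 × 0.0279 L/cmH2O = 0.5755 s.
Fraction remaining at end-expiration = e^(−Te/τ) = e^(−0.97/0.5755) = 0.1854 → 18.54%.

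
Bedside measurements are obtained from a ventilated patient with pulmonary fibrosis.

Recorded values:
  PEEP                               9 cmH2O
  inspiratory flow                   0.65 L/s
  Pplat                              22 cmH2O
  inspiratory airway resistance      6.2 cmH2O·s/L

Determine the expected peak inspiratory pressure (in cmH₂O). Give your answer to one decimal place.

PIP = Pplat + Raw × flow = 22 + 6.2 × 0.65 = 22 + 4.03 = 26.03 cmH2O.

26.0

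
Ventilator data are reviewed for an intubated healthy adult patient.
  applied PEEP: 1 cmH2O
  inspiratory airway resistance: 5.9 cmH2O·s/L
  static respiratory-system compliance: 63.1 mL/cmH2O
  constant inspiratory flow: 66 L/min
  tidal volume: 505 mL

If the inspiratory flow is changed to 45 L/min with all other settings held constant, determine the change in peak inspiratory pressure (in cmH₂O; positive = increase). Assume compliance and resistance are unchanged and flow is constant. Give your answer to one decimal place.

-2.1

Flow: 66 L/min ÷ 60 = 1.1 L/s.
New flow: 45 L/min ÷ 60 = 0.75 L/s.
PIP = Vt/C + R·V̇ + PEEP (constant-flow equation of motion).
Only the resistive term changes: ΔPIP = R × ΔV̇ = 5.9 × (0.75 − 1.1) = 5.9 × -0.35 = -2.065 cmH2O.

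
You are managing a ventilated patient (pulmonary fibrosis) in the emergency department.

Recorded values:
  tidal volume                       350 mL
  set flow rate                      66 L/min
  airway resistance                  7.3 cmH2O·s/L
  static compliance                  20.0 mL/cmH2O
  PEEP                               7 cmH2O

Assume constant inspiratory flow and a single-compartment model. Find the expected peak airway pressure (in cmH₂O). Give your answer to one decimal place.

32.5

Flow: 66 L/min ÷ 60 = 1.1 L/s.
Equation of motion (constant flow): PIP = Vt/C + R·V̇ + PEEP.
PIP = 350/20.0 + 7.3×1.1 + 7 = 17.5 + 8.03 + 7 = 32.53 cmH2O.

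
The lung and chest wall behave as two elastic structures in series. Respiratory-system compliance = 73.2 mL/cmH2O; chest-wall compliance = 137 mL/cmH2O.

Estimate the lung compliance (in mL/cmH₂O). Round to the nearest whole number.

1/CL = 1/Crs − 1/Ccw.
1/CL = 1/73.2 − 1/137 = 0.006362.
CL = 157.18 mL/cmH2O.

157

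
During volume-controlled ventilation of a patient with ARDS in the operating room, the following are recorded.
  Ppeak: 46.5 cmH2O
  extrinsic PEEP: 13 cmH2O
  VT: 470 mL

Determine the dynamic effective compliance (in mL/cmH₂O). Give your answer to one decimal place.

Dynamic compliance = Vt / (PIP − PEEP) = 470 / (46.5 − 13) = 470 / 33.5 = 14.03 mL/cmH2O.

14.0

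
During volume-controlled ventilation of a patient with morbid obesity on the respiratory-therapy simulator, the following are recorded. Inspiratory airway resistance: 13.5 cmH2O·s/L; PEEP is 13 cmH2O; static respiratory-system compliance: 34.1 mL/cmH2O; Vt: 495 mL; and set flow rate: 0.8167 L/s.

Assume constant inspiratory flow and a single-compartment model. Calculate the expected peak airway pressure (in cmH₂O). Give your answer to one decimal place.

38.5

Equation of motion (constant flow): PIP = Vt/C + R·V̇ + PEEP.
PIP = 495/34.1 + 13.5×0.8167 + 13 = 14.516 + 11.025 + 13 = 38.541 cmH2O.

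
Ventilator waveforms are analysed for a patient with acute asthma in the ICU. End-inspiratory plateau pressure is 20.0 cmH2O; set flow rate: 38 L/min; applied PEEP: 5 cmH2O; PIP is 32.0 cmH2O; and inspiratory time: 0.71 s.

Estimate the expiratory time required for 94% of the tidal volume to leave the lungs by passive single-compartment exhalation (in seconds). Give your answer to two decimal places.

Flow: 38 L/min ÷ 60 = 0.6333 L/s.
Vt = flow × Ti = 0.6333 L/s × 0.71 s × 1000 mL/L = 449.64 mL.
R = (PIP − Pplat)/V̇ = (32.0 − 20.0) / 0.6333 = 12.0/0.6333 = 18.948 cmH2O·s/L.
C = Vt/(Pplat − PEEP) = 449.64 / (20.0 − 5) = 449.64/15.0 = 29.976 mL/cmH2O.
τ = R × C = 18.948 × 0.02998 L/cmH2O = 0.5681 s.
t = −τ·ln(1 − 0.94) = −0.5681·ln(0.06) = 1.598 s.

1.60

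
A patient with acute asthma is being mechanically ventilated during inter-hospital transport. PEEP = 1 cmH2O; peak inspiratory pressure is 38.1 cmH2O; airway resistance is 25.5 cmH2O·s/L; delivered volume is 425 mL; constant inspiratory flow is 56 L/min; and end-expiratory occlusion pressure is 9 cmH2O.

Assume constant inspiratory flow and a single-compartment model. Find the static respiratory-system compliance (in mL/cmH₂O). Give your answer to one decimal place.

80.2

Flow: 56 L/min ÷ 60 = 0.9333 L/s.
Total PEEP = 9 cmH2O (set 1 + intrinsic 8); this is the baseline alveolar pressure.
Equation of motion (constant flow): PIP = Vt/C + R·V̇ + PEEP.
Vt/C = PIP − R·V̇ − PEEP = 38.1 − 25.5×0.9333 − 9 = 38.1 − 23.799 − 9 = 5.301 cmH2O.
C = Vt / 5.301 = 425 / 5.301 = 80.174 mL/cmH2O.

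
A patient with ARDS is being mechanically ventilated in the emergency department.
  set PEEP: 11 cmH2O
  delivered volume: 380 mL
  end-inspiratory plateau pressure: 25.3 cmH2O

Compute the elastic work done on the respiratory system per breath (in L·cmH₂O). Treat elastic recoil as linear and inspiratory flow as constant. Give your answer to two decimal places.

Elastic work ≈ ½ × (Pplat − PEEP) × Vt = 0.5 × (25.3 − 11) × 0.380 L = 0.5 × 14.3 × 0.380 = 2.717 L·cmH2O.

2.72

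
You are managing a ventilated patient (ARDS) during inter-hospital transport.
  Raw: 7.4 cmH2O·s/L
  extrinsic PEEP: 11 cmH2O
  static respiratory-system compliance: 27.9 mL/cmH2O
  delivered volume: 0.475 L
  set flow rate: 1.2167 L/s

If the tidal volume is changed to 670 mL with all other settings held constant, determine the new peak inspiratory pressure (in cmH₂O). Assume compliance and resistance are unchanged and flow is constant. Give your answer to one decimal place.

PIP = Vt/C + R·V̇ + PEEP (constant-flow equation of motion).
Only the elastic term changes: ΔPIP = ΔVt / C = (670 − 475) / 27.9 = 6.989 cmH2O.
Original PIP = 475/27.9 + 7.4×1.2167 + 11 = 37.029 cmH2O; new PIP = 37.029 + (6.989) = 44.018 cmH2O.

44.0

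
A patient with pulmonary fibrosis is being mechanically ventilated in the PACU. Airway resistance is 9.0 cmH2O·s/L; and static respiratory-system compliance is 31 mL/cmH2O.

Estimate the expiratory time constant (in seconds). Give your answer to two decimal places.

τ = R × C = 9.0 × 31 mL/cmH2O = 9.0 × 0.031 L/cmH2O = 0.279 s.

0.28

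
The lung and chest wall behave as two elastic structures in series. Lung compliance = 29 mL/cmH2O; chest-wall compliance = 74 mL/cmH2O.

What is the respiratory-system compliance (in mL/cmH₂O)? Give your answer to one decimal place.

Lung and chest wall are elastances in series: 1/Crs = 1/CL + 1/Ccw.
1/Crs = 1/29 + 1/74 = 0.048.
Crs = 20.833 mL/cmH2O.

20.8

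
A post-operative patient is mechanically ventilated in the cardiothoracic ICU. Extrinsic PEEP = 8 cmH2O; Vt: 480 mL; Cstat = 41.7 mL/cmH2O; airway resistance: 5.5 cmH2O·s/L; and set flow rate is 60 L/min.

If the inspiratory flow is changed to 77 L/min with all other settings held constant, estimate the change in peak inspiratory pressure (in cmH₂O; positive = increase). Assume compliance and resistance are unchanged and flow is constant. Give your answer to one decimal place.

Flow: 60 L/min ÷ 60 = 1 L/s.
New flow: 77 L/min ÷ 60 = 1.2833 L/s.
PIP = Vt/C + R·V̇ + PEEP (constant-flow equation of motion).
Only the resistive term changes: ΔPIP = R × ΔV̇ = 5.5 × (1.2833 − 1) = 5.5 × 0.2833 = 1.558 cmH2O.

1.6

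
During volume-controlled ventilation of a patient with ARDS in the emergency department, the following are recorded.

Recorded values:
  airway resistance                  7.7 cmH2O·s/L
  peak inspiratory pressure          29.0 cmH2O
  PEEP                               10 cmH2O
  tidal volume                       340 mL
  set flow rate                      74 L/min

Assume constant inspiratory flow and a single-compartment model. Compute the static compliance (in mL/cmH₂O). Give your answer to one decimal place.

Flow: 74 L/min ÷ 60 = 1.2333 L/s.
Equation of motion (constant flow): PIP = Vt/C + R·V̇ + PEEP.
Vt/C = PIP − R·V̇ − PEEP = 29.0 − 7.7×1.2333 − 10 = 29.0 − 9.496 − 10 = 9.504 cmH2O.
C = Vt / 9.504 = 340 / 9.504 = 35.774 mL/cmH2O.

35.8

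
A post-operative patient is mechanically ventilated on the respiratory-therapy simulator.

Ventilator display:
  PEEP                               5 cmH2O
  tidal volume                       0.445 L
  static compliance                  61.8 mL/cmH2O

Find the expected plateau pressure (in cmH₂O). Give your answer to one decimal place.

Pplat = PEEP + Vt / Cstat = 5 + 445 / 61.8 = 5 + 7.201 = 12.201 cmH2O.

12.2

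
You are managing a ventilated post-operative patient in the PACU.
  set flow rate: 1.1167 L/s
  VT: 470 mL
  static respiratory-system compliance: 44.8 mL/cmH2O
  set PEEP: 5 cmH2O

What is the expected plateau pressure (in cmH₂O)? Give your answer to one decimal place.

Pplat = PEEP + Vt / Cstat = 5 + 470 / 44.8 = 5 + 10.491 = 15.491 cmH2O.

15.5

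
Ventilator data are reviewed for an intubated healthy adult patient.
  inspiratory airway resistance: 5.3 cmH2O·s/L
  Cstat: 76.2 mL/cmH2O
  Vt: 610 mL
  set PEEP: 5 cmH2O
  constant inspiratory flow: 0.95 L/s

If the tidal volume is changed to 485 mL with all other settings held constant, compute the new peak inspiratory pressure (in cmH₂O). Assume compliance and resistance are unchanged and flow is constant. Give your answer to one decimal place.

16.4

PIP = Vt/C + R·V̇ + PEEP (constant-flow equation of motion).
Only the elastic term changes: ΔPIP = ΔVt / C = (485 − 610) / 76.2 = -1.64 cmH2O.
Original PIP = 610/76.2 + 5.3×0.95 + 5 = 18.04 cmH2O; new PIP = 18.04 + (-1.64) = 16.4 cmH2O.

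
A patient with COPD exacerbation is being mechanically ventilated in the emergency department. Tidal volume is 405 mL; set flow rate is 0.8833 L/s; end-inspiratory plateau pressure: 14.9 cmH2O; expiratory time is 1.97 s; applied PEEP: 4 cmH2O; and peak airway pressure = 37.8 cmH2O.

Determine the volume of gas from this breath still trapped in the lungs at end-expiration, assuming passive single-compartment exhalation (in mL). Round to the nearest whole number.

R = (PIP − Pplat)/V̇ = (37.8 − 14.9) / 0.8833 = 22.9/0.8833 = 25.926 cmH2O·s/L.
C = Vt/(Pplat − PEEP) = 405.0 / (14.9 − 4) = 405.0/10.9 = 37.156 mL/cmH2O.
τ = R × C = 25.926 × 0.03716 L/cmH2O = 0.9634 s.
Fraction remaining = e^(−Te/τ) = e^(−1.97/0.9634) = 0.1294.
Trapped volume = 405.0 × 0.1294 = 52.407 mL.

52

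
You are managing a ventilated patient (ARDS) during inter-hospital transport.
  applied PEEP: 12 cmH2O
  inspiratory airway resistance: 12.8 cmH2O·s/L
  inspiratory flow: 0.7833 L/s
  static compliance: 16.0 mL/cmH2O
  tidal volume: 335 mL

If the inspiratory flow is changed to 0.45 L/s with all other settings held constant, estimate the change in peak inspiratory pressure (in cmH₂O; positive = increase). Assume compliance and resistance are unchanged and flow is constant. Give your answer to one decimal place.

-4.3

PIP = Vt/C + R·V̇ + PEEP (constant-flow equation of motion).
Only the resistive term changes: ΔPIP = R × ΔV̇ = 12.8 × (0.45 − 0.7833) = 12.8 × -0.3333 = -4.266 cmH2O.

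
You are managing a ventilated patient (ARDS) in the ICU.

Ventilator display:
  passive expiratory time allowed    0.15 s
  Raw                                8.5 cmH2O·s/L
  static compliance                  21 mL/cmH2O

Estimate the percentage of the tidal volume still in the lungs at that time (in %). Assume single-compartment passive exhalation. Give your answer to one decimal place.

τ = R × C = 8.5 × 21 mL/cmH2O = 8.5 × 0.021 L/cmH2O = 0.1785 s.
Passive exhalation: V(t)/V₀ = e^(−t/τ) = e^(−0.15/0.1785) = 0.4316.
Fraction remaining = 0.4316 → 43.16%.

43.2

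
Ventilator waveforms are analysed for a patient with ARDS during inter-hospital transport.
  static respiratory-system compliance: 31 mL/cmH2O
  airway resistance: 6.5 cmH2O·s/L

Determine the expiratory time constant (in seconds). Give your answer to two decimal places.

0.20

τ = R × C = 6.5 × 31 mL/cmH2O = 6.5 × 0.031 L/cmH2O = 0.2015 s.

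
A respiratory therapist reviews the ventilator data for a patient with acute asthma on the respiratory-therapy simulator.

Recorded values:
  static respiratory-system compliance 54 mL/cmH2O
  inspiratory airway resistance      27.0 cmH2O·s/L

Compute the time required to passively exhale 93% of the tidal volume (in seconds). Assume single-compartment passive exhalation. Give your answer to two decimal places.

3.88

τ = R × C = 27.0 × 54 mL/cmH2O = 27.0 × 0.054 L/cmH2O = 1.458 s.
Exhaled fraction f = 1 − e^(−t/τ) → t = −τ·ln(1 − f) = −1.458·ln(0.07) = 3.877 s.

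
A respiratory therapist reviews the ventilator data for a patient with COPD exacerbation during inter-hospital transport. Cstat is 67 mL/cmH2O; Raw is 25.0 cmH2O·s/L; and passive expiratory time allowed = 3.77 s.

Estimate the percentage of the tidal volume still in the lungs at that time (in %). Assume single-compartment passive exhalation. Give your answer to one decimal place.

10.5

τ = R × C = 25.0 × 67 mL/cmH2O = 25.0 × 0.067 L/cmH2O = 1.675 s.
Passive exhalation: V(t)/V₀ = e^(−t/τ) = e^(−3.77/1.675) = 0.1053.
Fraction remaining = 0.1053 → 10.53%.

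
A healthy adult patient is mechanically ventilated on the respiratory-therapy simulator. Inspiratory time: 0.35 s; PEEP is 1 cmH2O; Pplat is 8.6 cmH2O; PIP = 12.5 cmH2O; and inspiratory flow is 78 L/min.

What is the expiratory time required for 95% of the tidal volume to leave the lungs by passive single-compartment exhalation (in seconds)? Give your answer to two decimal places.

Flow: 78 L/min ÷ 60 = 1.3 L/s.
Vt = flow × Ti = 1.3 L/s × 0.35 s × 1000 mL/L = 455.0 mL.
R = (PIP − Pplat)/V̇ = (12.5 − 8.6) / 1.3 = 3.9/1.3 = 3.0 cmH2O·s/L.
C = Vt/(Pplat − PEEP) = 455.0 / (8.6 − 1) = 455.0/7.6 = 59.868 mL/cmH2O.
τ = R × C = 3.0 × 0.05987 L/cmH2O = 0.1796 s.
t = −τ·ln(1 − 0.95) = −0.1796·ln(0.05) = 0.538 s.

0.54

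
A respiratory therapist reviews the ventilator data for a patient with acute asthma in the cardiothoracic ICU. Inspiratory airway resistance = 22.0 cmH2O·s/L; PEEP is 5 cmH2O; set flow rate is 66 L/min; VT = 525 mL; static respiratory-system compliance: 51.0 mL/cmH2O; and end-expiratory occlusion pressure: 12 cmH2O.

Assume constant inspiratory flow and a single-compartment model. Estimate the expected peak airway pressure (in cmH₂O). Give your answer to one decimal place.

Flow: 66 L/min ÷ 60 = 1.1 L/s.
Total PEEP = 12 cmH2O (set 5 + intrinsic 7); this is the baseline alveolar pressure.
Equation of motion (constant flow): PIP = Vt/C + R·V̇ + PEEP.
PIP = 525/51.0 + 22.0×1.1 + 12 = 10.294 + 24.2 + 12 = 46.494 cmH2O.

46.5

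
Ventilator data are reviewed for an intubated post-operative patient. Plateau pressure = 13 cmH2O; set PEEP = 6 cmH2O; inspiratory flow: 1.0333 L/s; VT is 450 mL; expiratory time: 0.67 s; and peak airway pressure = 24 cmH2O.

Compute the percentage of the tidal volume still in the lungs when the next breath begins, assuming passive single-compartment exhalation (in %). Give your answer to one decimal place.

R = (PIP − Pplat)/V̇ = (24 − 13) / 1.0333 = 11.0/1.0333 = 10.646 cmH2O·s/L.
C = Vt/(Pplat − PEEP) = 450.0 / (13 − 6) = 450.0/7.0 = 64.286 mL/cmH2O.
τ = R × C = 10.646 × 0.06429 L/cmH2O = 0.6844 s.
Fraction remaining at end-expiration = e^(−Te/τ) = e^(−0.67/0.6844) = 0.3757 → 37.57%.

37.6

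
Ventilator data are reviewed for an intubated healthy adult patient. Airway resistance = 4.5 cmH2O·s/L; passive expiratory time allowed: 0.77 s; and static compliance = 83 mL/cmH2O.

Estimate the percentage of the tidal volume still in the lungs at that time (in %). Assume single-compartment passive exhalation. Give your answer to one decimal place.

τ = R × C = 4.5 × 83 mL/cmH2O = 4.5 × 0.083 L/cmH2O = 0.3735 s.
Passive exhalation: V(t)/V₀ = e^(−t/τ) = e^(−0.77/0.3735) = 0.1273.
Fraction remaining = 0.1273 → 12.73%.

12.7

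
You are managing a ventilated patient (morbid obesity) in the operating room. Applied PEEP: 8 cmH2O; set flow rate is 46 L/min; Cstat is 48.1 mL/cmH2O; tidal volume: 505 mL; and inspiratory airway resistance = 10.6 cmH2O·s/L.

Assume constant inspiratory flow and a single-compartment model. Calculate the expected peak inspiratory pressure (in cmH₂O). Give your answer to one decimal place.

26.6

Flow: 46 L/min ÷ 60 = 0.7667 L/s.
Equation of motion (constant flow): PIP = Vt/C + R·V̇ + PEEP.
PIP = 505/48.1 + 10.6×0.7667 + 8 = 10.499 + 8.127 + 8 = 26.626 cmH2O.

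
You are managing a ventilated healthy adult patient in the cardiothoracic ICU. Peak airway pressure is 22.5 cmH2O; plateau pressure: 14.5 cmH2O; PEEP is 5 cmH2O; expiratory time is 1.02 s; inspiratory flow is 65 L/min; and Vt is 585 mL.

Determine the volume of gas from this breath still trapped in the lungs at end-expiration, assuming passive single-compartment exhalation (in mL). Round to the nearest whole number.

Flow: 65 L/min ÷ 60 = 1.0833 L/s.
R = (PIP − Pplat)/V̇ = (22.5 − 14.5) / 1.0833 = 8.0/1.0833 = 7.385 cmH2O·s/L.
C = Vt/(Pplat − PEEP) = 585.0 / (14.5 − 5) = 585.0/9.5 = 61.579 mL/cmH2O.
τ = R × C = 7.385 × 0.06158 L/cmH2O = 0.4548 s.
Fraction remaining = e^(−Te/τ) = e^(−1.02/0.4548) = 0.1062.
Trapped volume = 585.0 × 0.1062 = 62.127 mL.

62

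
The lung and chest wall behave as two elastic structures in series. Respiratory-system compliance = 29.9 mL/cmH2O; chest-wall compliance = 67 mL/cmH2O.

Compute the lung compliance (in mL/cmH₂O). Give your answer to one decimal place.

54.0

1/CL = 1/Crs − 1/Ccw.
1/CL = 1/29.9 − 1/67 = 0.01852.
CL = 53.996 mL/cmH2O.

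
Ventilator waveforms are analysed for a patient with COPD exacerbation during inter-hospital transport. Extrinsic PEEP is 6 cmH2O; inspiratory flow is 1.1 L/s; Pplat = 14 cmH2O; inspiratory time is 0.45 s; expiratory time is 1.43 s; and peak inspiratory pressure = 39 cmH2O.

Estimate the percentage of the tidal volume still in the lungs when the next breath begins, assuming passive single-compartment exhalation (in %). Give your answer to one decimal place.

Vt = flow × Ti = 1.1 L/s × 0.45 s × 1000 mL/L = 495.0 mL.
R = (PIP − Pplat)/V̇ = (39 − 14) / 1.1 = 25.0/1.1 = 22.727 cmH2O·s/L.
C = Vt/(Pplat − PEEP) = 495.0 / (14 − 6) = 495.0/8.0 = 61.875 mL/cmH2O.
τ = R × C = 22.727 × 0.06188 L/cmH2O = 1.406 s.
Fraction remaining at end-expiration = e^(−Te/τ) = e^(−1.43/1.406) = 0.3617 → 36.17%.

36.2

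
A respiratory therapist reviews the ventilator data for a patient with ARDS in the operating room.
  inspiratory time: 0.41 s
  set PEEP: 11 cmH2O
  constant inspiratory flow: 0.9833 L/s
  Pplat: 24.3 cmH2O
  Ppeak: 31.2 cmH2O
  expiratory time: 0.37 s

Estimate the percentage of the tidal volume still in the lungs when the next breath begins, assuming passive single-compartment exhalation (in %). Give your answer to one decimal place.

Vt = flow × Ti = 0.9833 L/s × 0.41 s × 1000 mL/L = 403.15 mL.
R = (PIP − Pplat)/V̇ = (31.2 − 24.3) / 0.9833 = 6.9/0.9833 = 7.017 cmH2O·s/L.
C = Vt/(Pplat − PEEP) = 403.15 / (24.3 − 11) = 403.15/13.3 = 30.312 mL/cmH2O.
τ = R × C = 7.017 × 0.03031 L/cmH2O = 0.2127 s.
Fraction remaining at end-expiration = e^(−Te/τ) = e^(−0.37/0.2127) = 0.1756 → 17.56%.

17.6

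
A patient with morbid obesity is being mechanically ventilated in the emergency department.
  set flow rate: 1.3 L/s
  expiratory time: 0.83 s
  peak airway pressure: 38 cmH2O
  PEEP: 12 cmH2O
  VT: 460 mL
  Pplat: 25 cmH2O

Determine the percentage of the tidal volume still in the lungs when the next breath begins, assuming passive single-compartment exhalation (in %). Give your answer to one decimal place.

R = (PIP − Pplat)/V̇ = (38 − 25) / 1.3 = 13.0/1.3 = 10.0 cmH2O·s/L.
C = Vt/(Pplat − PEEP) = 460.0 / (25 − 12) = 460.0/13.0 = 35.385 mL/cmH2O.
τ = R × C = 10.0 × 0.03539 L/cmH2O = 0.3539 s.
Fraction remaining at end-expiration = e^(−Te/τ) = e^(−0.83/0.3539) = 0.09582 → 9.582%.

9.6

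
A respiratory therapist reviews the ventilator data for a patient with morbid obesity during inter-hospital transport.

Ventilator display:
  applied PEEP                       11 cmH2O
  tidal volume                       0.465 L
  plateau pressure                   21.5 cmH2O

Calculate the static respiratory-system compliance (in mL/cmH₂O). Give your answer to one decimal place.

44.3

Cstat = Vt / (Pplat − PEEP) = 465 / (21.5 − 11) = 465 / 10.5 = 44.286 mL/cmH2O.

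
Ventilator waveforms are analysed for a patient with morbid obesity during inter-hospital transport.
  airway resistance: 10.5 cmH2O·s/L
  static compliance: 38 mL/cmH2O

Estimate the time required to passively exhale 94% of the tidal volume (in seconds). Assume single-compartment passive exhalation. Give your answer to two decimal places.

1.12

τ = R × C = 10.5 × 38 mL/cmH2O = 10.5 × 0.038 L/cmH2O = 0.399 s.
Exhaled fraction f = 1 − e^(−t/τ) → t = −τ·ln(1 − f) = −0.399·ln(0.06) = 1.123 s.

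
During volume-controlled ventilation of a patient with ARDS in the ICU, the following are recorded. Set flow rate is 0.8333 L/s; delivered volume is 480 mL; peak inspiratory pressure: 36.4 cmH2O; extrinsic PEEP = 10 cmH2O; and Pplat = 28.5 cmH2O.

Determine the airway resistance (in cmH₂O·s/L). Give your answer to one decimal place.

9.5

Raw = (PIP − Pplat) / flow = (36.4 − 28.5) / 0.8333 = 7.9 / 0.8333 = 9.48 cmH2O·s/L.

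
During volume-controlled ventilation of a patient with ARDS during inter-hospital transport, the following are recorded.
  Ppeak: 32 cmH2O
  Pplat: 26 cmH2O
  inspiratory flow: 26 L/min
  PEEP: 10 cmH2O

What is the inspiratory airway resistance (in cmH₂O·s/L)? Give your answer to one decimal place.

Flow: 26 L/min ÷ 60 = 0.4333 L/s.
Raw = (PIP − Pplat) / flow = (32 − 26) / 0.4333 = 6.0 / 0.4333 = 13.847 cmH2O·s/L.

13.8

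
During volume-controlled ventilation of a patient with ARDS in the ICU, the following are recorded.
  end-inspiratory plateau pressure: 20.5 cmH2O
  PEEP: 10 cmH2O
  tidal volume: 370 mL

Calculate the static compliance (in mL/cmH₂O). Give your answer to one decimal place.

35.2

Cstat = Vt / (Pplat − PEEP) = 370 / (20.5 − 10) = 370 / 10.5 = 35.238 mL/cmH2O.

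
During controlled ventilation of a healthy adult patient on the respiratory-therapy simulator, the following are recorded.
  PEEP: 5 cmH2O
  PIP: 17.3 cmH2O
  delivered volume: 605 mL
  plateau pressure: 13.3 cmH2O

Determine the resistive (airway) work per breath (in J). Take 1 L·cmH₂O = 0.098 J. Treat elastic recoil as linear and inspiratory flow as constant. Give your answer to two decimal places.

0.24

With constant inspiratory flow the resistive pressure is constant at PIP − Pplat = 17.3 − 13.3 = 4.0 cmH2O, so resistive work = 4.0 × 0.605 = 2.42 L·cmH2O.
× 0.098 J/(L·cmH2O) → 0.2372 J.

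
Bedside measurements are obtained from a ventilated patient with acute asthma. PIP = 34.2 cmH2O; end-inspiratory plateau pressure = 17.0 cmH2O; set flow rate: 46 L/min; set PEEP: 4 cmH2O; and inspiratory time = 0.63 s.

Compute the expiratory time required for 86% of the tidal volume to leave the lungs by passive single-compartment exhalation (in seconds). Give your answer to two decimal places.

1.64

Flow: 46 L/min ÷ 60 = 0.7667 L/s.
Vt = flow × Ti = 0.7667 L/s × 0.63 s × 1000 mL/L = 483.02 mL.
R = (PIP − Pplat)/V̇ = (34.2 − 17.0) / 0.7667 = 17.2/0.7667 = 22.434 cmH2O·s/L.
C = Vt/(Pplat − PEEP) = 483.02 / (17.0 − 4) = 483.02/13.0 = 37.155 mL/cmH2O.
τ = R × C = 22.434 × 0.03716 L/cmH2O = 0.8336 s.
t = −τ·ln(1 − 0.86) = −0.8336·ln(0.14) = 1.639 s.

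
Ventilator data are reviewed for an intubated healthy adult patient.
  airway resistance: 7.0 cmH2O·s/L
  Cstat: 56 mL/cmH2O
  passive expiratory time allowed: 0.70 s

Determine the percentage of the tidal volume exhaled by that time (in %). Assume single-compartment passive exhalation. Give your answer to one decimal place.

τ = R × C = 7.0 × 56 mL/cmH2O = 7.0 × 0.056 L/cmH2O = 0.392 s.
Passive exhalation: V(t)/V₀ = e^(−t/τ) = e^(−0.70/0.392) = 0.1677.
Fraction exhaled = 1 − 0.1677 = 0.8323 → 83.23%.

83.2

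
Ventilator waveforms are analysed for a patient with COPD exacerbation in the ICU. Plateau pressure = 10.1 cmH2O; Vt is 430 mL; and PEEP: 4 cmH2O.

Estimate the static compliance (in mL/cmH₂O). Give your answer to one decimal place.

70.5

Cstat = Vt / (Pplat − PEEP) = 430 / (10.1 − 4) = 430 / 6.1 = 70.492 mL/cmH2O.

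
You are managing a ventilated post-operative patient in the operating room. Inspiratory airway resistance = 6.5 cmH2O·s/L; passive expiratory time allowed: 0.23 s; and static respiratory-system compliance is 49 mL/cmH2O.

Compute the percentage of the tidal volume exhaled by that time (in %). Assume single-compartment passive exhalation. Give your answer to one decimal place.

51.4

τ = R × C = 6.5 × 49 mL/cmH2O = 6.5 × 0.049 L/cmH2O = 0.3185 s.
Passive exhalation: V(t)/V₀ = e^(−t/τ) = e^(−0.23/0.3185) = 0.4857.
Fraction exhaled = 1 − 0.4857 = 0.5143 → 51.43%.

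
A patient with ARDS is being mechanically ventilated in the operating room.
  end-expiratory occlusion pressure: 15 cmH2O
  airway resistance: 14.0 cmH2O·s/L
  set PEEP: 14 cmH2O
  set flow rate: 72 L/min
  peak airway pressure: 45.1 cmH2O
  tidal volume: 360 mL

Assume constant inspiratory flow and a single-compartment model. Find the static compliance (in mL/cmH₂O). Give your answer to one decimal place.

Flow: 72 L/min ÷ 60 = 1.2 L/s.
Total PEEP = 15 cmH2O (set 14 + intrinsic 1); this is the baseline alveolar pressure.
Equation of motion (constant flow): PIP = Vt/C + R·V̇ + PEEP.
Vt/C = PIP − R·V̇ − PEEP = 45.1 − 14.0×1.2 − 15 = 45.1 − 16.8 − 15 = 13.3 cmH2O.
C = Vt / 13.3 = 360 / 13.3 = 27.068 mL/cmH2O.

27.1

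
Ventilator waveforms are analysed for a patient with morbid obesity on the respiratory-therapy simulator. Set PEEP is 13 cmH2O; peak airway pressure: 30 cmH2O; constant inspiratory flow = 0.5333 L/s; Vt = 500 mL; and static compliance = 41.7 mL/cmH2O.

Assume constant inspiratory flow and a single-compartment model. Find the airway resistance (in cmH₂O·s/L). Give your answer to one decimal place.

9.4

Equation of motion (constant flow): PIP = Vt/C + R·V̇ + PEEP.
R·V̇ = PIP − Vt/C − PEEP = 30 − 500/41.7 − 13 = 30 − 11.99 − 13 = 5.01 cmH2O.
R = 5.01 / 0.5333 = 9.394 cmH2O·s/L.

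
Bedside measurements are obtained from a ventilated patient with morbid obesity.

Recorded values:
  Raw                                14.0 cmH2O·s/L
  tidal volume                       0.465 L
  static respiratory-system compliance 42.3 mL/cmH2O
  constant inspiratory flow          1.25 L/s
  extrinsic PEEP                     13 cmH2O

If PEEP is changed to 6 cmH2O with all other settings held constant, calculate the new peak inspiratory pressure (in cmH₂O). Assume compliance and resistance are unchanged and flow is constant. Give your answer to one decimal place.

PIP = Vt/C + R·V̇ + PEEP (constant-flow equation of motion).
Only the baseline term changes: ΔPIP = ΔPEEP = 6 − 13 = -7.0 cmH2O.
Original PIP = 465/42.3 + 14.0×1.25 + 13 = 41.493 cmH2O; new PIP = 41.493 + (-7.0) = 34.493 cmH2O.

34.5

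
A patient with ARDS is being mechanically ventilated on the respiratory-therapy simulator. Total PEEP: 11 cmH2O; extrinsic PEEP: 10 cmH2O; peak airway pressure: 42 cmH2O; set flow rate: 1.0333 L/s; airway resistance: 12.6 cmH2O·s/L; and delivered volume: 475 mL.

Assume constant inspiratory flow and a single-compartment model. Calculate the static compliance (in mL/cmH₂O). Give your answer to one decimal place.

26.4

Total PEEP = 11 cmH2O (set 10 + intrinsic 1); this is the baseline alveolar pressure.
Equation of motion (constant flow): PIP = Vt/C + R·V̇ + PEEP.
Vt/C = PIP − R·V̇ − PEEP = 42 − 12.6×1.0333 − 11 = 42 − 13.02 − 11 = 17.98 cmH2O.
C = Vt / 17.98 = 475 / 17.98 = 26.418 mL/cmH2O.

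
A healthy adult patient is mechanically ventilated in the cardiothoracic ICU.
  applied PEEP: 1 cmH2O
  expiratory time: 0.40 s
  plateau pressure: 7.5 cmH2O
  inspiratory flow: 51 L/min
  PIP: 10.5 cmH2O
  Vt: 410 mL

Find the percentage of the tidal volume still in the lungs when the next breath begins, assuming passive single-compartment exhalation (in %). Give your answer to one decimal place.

Flow: 51 L/min ÷ 60 = 0.85 L/s.
R = (PIP − Pplat)/V̇ = (10.5 − 7.5) / 0.85 = 3.0/0.85 = 3.529 cmH2O·s/L.
C = Vt/(Pplat − PEEP) = 410.0 / (7.5 − 1) = 410.0/6.5 = 63.077 mL/cmH2O.
τ = R × C = 3.529 × 0.06308 L/cmH2O = 0.2226 s.
Fraction remaining at end-expiration = e^(−Te/τ) = e^(−0.40/0.2226) = 0.1658 → 16.58%.

16.6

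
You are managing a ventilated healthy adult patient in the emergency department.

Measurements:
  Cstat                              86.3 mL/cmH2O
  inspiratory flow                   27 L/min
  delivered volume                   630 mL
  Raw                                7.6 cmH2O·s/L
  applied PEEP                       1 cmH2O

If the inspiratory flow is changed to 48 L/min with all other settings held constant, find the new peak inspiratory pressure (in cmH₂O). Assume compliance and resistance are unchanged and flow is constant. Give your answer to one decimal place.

Flow: 27 L/min ÷ 60 = 0.45 L/s.
New flow: 48 L/min ÷ 60 = 0.8 L/s.
PIP = Vt/C + R·V̇ + PEEP (constant-flow equation of motion).
Only the resistive term changes: ΔPIP = R × ΔV̇ = 7.6 × (0.8 − 0.45) = 7.6 × 0.35 = 2.66 cmH2O.
Original PIP = 630/86.3 + 7.6×0.45 + 1 = 11.72 cmH2O; new PIP = 11.72 + (2.66) = 14.38 cmH2O.

14.4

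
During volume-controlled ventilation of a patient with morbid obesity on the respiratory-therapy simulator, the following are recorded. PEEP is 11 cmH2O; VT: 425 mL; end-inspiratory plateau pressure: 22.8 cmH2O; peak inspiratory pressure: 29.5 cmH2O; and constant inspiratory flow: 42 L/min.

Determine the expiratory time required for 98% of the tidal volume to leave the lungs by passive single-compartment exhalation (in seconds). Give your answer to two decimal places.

1.35

Flow: 42 L/min ÷ 60 = 0.7 L/s.
R = (PIP − Pplat)/V̇ = (29.5 − 22.8) / 0.7 = 6.7/0.7 = 9.571 cmH2O·s/L.
C = Vt/(Pplat − PEEP) = 425.0 / (22.8 − 11) = 425.0/11.8 = 36.017 mL/cmH2O.
τ = R × C = 9.571 × 0.03602 L/cmH2O = 0.3447 s.
t = −τ·ln(1 − 0.98) = −0.3447·ln(0.02) = 1.348 s.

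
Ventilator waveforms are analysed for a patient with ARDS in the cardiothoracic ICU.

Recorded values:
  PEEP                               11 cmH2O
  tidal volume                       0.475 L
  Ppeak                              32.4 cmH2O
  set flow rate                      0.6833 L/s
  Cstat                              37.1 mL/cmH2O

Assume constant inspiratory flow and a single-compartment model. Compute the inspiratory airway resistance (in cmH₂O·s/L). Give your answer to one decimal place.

Equation of motion (constant flow): PIP = Vt/C + R·V̇ + PEEP.
R·V̇ = PIP − Vt/C − PEEP = 32.4 − 475/37.1 − 11 = 32.4 − 12.803 − 11 = 8.597 cmH2O.
R = 8.597 / 0.6833 = 12.582 cmH2O·s/L.

12.6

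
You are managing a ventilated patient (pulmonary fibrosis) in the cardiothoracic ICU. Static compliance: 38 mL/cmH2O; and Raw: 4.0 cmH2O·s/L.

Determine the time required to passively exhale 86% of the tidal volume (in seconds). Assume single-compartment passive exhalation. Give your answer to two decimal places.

0.30

τ = R × C = 4.0 × 38 mL/cmH2O = 4.0 × 0.038 L/cmH2O = 0.152 s.
Exhaled fraction f = 1 − e^(−t/τ) → t = −τ·ln(1 − f) = −0.152·ln(0.14) = 0.2988 s.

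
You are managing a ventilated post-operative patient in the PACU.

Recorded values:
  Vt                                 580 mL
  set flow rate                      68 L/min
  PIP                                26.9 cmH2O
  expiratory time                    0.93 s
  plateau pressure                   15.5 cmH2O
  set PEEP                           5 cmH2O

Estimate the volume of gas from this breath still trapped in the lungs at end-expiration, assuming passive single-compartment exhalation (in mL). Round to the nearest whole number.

Flow: 68 L/min ÷ 60 = 1.1333 L/s.
R = (PIP − Pplat)/V̇ = (26.9 − 15.5) / 1.1333 = 11.4/1.1333 = 10.059 cmH2O·s/L.
C = Vt/(Pplat − PEEP) = 580.0 / (15.5 − 5) = 580.0/10.5 = 55.238 mL/cmH2O.
τ = R × C = 10.059 × 0.05524 L/cmH2O = 0.5557 s.
Fraction remaining = e^(−Te/τ) = e^(−0.93/0.5557) = 0.1876.
Trapped volume = 580.0 × 0.1876 = 108.81 mL.

109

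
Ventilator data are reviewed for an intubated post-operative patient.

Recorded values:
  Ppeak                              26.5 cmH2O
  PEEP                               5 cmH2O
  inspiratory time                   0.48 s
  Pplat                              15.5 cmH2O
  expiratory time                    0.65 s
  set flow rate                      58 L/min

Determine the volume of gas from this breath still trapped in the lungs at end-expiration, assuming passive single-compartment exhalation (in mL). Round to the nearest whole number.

Flow: 58 L/min ÷ 60 = 0.9667 L/s.
Vt = flow × Ti = 0.9667 L/s × 0.48 s × 1000 mL/L = 464.02 mL.
R = (PIP − Pplat)/V̇ = (26.5 − 15.5) / 0.9667 = 11.0/0.9667 = 11.379 cmH2O·s/L.
C = Vt/(Pplat − PEEP) = 464.02 / (15.5 − 5) = 464.02/10.5 = 44.192 mL/cmH2O.
τ = R × C = 11.379 × 0.04419 L/cmH2O = 0.5028 s.
Fraction remaining = e^(−Te/τ) = e^(−0.65/0.5028) = 0.2745.
Trapped volume = 464.02 × 0.2745 = 127.37 mL.

127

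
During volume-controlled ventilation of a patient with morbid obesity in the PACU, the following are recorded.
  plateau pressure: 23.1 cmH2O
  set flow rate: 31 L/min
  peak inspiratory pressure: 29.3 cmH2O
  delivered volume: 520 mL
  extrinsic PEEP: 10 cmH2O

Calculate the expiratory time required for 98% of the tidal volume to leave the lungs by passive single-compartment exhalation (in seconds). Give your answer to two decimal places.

1.86

Flow: 31 L/min ÷ 60 = 0.5167 L/s.
R = (PIP − Pplat)/V̇ = (29.3 − 23.1) / 0.5167 = 6.2/0.5167 = 11.999 cmH2O·s/L.
C = Vt/(Pplat − PEEP) = 520.0 / (23.1 − 10) = 520.0/13.1 = 39.695 mL/cmH2O.
τ = R × C = 11.999 × 0.0397 L/cmH2O = 0.4764 s.
t = −τ·ln(1 − 0.98) = −0.4764·ln(0.02) = 1.864 s.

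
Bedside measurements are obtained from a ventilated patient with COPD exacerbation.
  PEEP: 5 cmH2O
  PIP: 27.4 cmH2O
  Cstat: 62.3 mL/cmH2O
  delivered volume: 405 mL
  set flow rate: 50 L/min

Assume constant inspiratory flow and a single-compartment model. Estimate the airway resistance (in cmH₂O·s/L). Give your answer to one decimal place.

Flow: 50 L/min ÷ 60 = 0.8333 L/s.
Equation of motion (constant flow): PIP = Vt/C + R·V̇ + PEEP.
R·V̇ = PIP − Vt/C − PEEP = 27.4 − 405/62.3 − 5 = 27.4 − 6.501 − 5 = 15.899 cmH2O.
R = 15.899 / 0.8333 = 19.08 cmH2O·s/L.

19.1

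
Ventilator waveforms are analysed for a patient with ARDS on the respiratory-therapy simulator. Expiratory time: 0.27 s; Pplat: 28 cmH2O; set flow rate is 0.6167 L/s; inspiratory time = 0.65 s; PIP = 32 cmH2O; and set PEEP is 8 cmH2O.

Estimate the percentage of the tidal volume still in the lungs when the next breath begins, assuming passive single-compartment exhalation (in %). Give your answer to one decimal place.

Vt = flow × Ti = 0.6167 L/s × 0.65 s × 1000 mL/L = 400.86 mL.
R = (PIP − Pplat)/V̇ = (32 − 28) / 0.6167 = 4.0/0.6167 = 6.486 cmH2O·s/L.
C = Vt/(Pplat − PEEP) = 400.86 / (28 − 8) = 400.86/20.0 = 20.043 mL/cmH2O.
τ = R × C = 6.486 × 0.02004 L/cmH2O = 0.13 s.
Fraction remaining at end-expiration = e^(−Te/τ) = e^(−0.27/0.13) = 0.1253 → 12.53%.

12.5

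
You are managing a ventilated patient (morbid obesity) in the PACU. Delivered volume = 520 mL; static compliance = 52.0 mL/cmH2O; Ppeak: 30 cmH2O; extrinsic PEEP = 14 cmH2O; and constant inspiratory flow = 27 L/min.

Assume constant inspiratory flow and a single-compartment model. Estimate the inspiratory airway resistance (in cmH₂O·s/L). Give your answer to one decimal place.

13.3

Flow: 27 L/min ÷ 60 = 0.45 L/s.
Equation of motion (constant flow): PIP = Vt/C + R·V̇ + PEEP.
R·V̇ = PIP − Vt/C − PEEP = 30 − 520/52.0 − 14 = 30 − 10.0 − 14 = 6.0 cmH2O.
R = 6.0 / 0.45 = 13.333 cmH2O·s/L.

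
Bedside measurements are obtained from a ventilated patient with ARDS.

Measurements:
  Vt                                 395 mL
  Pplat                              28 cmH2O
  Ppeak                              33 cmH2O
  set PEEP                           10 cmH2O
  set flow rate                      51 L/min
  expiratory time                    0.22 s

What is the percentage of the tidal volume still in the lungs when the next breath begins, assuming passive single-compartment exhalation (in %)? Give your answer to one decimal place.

18.2

Flow: 51 L/min ÷ 60 = 0.85 L/s.
R = (PIP − Pplat)/V̇ = (33 − 28) / 0.85 = 5.0/0.85 = 5.882 cmH2O·s/L.
C = Vt/(Pplat − PEEP) = 395.0 / (28 − 10) = 395.0/18.0 = 21.944 mL/cmH2O.
τ = R × C = 5.882 × 0.02194 L/cmH2O = 0.1291 s.
Fraction remaining at end-expiration = e^(−Te/τ) = e^(−0.22/0.1291) = 0.1819 → 18.19%.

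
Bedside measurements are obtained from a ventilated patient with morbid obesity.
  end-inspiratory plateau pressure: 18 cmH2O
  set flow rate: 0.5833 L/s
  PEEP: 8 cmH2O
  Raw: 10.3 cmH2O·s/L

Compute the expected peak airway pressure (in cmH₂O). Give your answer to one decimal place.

PIP = Pplat + Raw × flow = 18 + 10.3 × 0.5833 = 18 + 6.008 = 24.008 cmH2O.

24.0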